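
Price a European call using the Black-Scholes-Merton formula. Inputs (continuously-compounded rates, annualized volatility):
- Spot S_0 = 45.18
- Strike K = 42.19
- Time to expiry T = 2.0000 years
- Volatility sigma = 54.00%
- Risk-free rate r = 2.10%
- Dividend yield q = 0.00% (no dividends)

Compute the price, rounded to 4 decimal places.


d1 = (ln(S/K) + (r - q + 0.5*sigma^2) * T) / (sigma * sqrt(T)) = 0.52649506
d2 = d1 - sigma * sqrt(T) = -0.23718026
exp(-rT) = 0.95886978; exp(-qT) = 1.00000000
C = S_0 * exp(-qT) * N(d1) - K * exp(-rT) * N(d2)
N(d1) = 0.70072786; N(d2) = 0.40625847
C = 45.1800 * 1.00000000 * 0.70072786 - 42.1900 * 0.95886978 * 0.40625847 = 15.2238

Answer: Price = 15.2238


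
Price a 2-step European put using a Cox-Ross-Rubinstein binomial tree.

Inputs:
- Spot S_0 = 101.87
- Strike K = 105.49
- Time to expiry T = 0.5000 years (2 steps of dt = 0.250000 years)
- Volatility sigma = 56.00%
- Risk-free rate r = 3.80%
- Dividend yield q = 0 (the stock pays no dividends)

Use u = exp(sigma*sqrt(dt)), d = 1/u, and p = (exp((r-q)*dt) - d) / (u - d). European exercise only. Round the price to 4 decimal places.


dt = T/N = 0.250000
u = exp(sigma*sqrt(dt)) = 1.323130; d = 1/u = 0.755784
p = (exp((r-q)*dt) - d) / (u - d) = 0.447278
Discount per step: exp(-r*dt) = 0.990545
Stock lattice S(k, i) with i counting down-moves:
  k=0: S(0,0) = 101.8700
  k=1: S(1,0) = 134.7872; S(1,1) = 76.9917
  k=2: S(2,0) = 178.3410; S(2,1) = 101.8700; S(2,2) = 58.1891
Terminal payoffs V(N, i) = max(K - S_T, 0):
  V(2,0) = 0.000000; V(2,1) = 3.620000; V(2,2) = 47.300933
Backward induction: V(k, i) = exp(-r*dt) * [p * V(k+1, i) + (1-p) * V(k+1, i+1)].
  V(1,0) = exp(-r*dt) * [p*0.000000 + (1-p)*3.620000] = 1.981935
  V(1,1) = exp(-r*dt) * [p*3.620000 + (1-p)*47.300933] = 27.500900
  V(0,0) = exp(-r*dt) * [p*1.981935 + (1-p)*27.500900] = 15.934722

Answer: Price = V(0,0) = 15.9347


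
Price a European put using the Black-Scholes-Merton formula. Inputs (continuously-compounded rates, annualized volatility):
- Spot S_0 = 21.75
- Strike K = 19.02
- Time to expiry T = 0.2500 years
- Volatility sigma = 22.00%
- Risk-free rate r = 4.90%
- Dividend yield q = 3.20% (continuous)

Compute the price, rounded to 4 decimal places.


Answer: Price = 0.1101

Derivation:
d1 = (ln(S/K) + (r - q + 0.5*sigma^2) * T) / (sigma * sqrt(T)) = 1.31293364
d2 = d1 - sigma * sqrt(T) = 1.20293364
exp(-rT) = 0.98782473; exp(-qT) = 0.99203191
P = K * exp(-rT) * N(-d2) - S_0 * exp(-qT) * N(-d1)
N(-d1) = 0.09460266; N(-d2) = 0.11450100
P = 19.0200 * 0.98782473 * 0.11450100 - 21.7500 * 0.99203191 * 0.09460266 = 0.1101


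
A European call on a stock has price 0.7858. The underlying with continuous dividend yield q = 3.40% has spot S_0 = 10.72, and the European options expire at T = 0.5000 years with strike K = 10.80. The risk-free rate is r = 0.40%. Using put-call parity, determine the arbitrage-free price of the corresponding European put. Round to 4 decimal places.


Put-call parity: C - P = S_0 * exp(-qT) - K * exp(-rT).
S_0 * exp(-qT) = 10.7200 * 0.98314368 = 10.53930030
K * exp(-rT) = 10.8000 * 0.99800200 = 10.77842159
P = C - S*exp(-qT) + K*exp(-rT)
P = 0.7858 - 10.53930030 + 10.77842159 = 1.0249

Answer: Put price = 1.0249


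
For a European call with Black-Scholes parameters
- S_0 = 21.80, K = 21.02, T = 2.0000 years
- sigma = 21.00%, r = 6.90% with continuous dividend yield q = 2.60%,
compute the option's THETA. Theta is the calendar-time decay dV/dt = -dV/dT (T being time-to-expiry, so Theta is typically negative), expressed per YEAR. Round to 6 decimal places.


Answer: Theta = -0.903557

Derivation:
d1 = 0.5607545483; d2 = 0.2637697002
phi(d1) = 0.3409016141; exp(-qT) = 0.9493288668; exp(-rT) = 0.8710986917
Theta = -S*exp(-qT)*phi(d1)*sigma/(2*sqrt(T)) - r*K*exp(-rT)*N(d2) + q*S*exp(-qT)*N(d1)
N(d1) = 0.7125175623; N(d2) = 0.6040213082; sqrt(T) = 1.4142135624
Term 1 = -21.8000 * 0.9493288668 * 0.3409016141 * 0.2100 / (2 * 1.4142135624) = -0.5238133217
Term 2 = -0.0690 * 21.0200 * 0.8710986917 * 0.6040213082 = -0.7631350901
Term 3 = 0.0260 * 21.8000 * 0.9493288668 * 0.7125175623 = 0.3833911661
Theta = -0.5238133217 + (-0.7631350901) + (0.3833911661) = -0.903557


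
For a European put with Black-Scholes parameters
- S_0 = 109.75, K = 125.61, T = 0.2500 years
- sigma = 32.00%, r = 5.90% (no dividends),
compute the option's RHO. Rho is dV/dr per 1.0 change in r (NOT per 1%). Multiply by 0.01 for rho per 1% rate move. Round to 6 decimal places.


d1 = -0.6714176046; d2 = -0.8314176046
phi(d1) = 0.3184342273; exp(-qT) = 1.0000000000; exp(-rT) = 0.9853582484
N(-d2) = 0.7971311214
Rho = -K*T*exp(-rT)*N(-d2) = -125.6100 * 0.2500 * 0.9853582484 * 0.7971311214 = -24.665399

Answer: Rho = -24.665399


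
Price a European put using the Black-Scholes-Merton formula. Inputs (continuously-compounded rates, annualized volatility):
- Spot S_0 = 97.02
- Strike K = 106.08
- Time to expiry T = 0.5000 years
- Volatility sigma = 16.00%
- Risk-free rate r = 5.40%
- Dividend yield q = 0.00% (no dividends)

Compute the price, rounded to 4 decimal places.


d1 = (ln(S/K) + (r - q + 0.5*sigma^2) * T) / (sigma * sqrt(T)) = -0.49388212
d2 = d1 - sigma * sqrt(T) = -0.60701921
exp(-rT) = 0.97336124; exp(-qT) = 1.00000000
P = K * exp(-rT) * N(-d2) - S_0 * exp(-qT) * N(-d1)
N(-d1) = 0.68930528; N(-d2) = 0.72808092
P = 106.0800 * 0.97336124 * 0.72808092 - 97.0200 * 1.00000000 * 0.68930528 = 8.3010

Answer: Price = 8.3010


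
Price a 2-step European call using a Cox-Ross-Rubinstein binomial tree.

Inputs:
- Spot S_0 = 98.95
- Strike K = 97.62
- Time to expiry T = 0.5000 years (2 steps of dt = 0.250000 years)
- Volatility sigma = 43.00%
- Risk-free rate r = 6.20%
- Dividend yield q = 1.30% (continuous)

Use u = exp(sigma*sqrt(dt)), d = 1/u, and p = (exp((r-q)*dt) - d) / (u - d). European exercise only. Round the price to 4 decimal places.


Answer: Price = V(0,0) = 12.5574

Derivation:
dt = T/N = 0.250000
u = exp(sigma*sqrt(dt)) = 1.239862; d = 1/u = 0.806541
p = (exp((r-q)*dt) - d) / (u - d) = 0.474900
Discount per step: exp(-r*dt) = 0.984620
Stock lattice S(k, i) with i counting down-moves:
  k=0: S(0,0) = 98.9500
  k=1: S(1,0) = 122.6843; S(1,1) = 79.8073
  k=2: S(2,0) = 152.1116; S(2,1) = 98.9500; S(2,2) = 64.3679
Terminal payoffs V(N, i) = max(S_T - K, 0):
  V(2,0) = 54.491632; V(2,1) = 1.330000; V(2,2) = 0.000000
Backward induction: V(k, i) = exp(-r*dt) * [p * V(k+1, i) + (1-p) * V(k+1, i+1)].
  V(1,0) = exp(-r*dt) * [p*54.491632 + (1-p)*1.330000] = 26.167702
  V(1,1) = exp(-r*dt) * [p*1.330000 + (1-p)*0.000000] = 0.621902
  V(0,0) = exp(-r*dt) * [p*26.167702 + (1-p)*0.621902] = 12.557447


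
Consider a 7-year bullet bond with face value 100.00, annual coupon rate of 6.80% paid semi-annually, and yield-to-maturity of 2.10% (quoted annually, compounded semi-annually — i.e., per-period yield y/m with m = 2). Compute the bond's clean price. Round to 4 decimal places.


Answer: Price = 130.4480

Derivation:
Coupon per period c = face * coupon_rate / m = 3.400000
Periods per year m = 2; per-period yield y/m = 0.010500
Number of cashflows N = 14
Cashflows (t years, CF_t, discount factor 1/(1+y/m)^(m*t), PV):
  t = 0.5000: CF_t = 3.400000, DF = 0.989609, PV = 3.364671
  t = 1.0000: CF_t = 3.400000, DF = 0.979326, PV = 3.329709
  t = 1.5000: CF_t = 3.400000, DF = 0.969150, PV = 3.295110
  t = 2.0000: CF_t = 3.400000, DF = 0.959080, PV = 3.260871
  t = 2.5000: CF_t = 3.400000, DF = 0.949114, PV = 3.226988
  t = 3.0000: CF_t = 3.400000, DF = 0.939252, PV = 3.193457
  t = 3.5000: CF_t = 3.400000, DF = 0.929492, PV = 3.160274
  t = 4.0000: CF_t = 3.400000, DF = 0.919834, PV = 3.127436
  t = 4.5000: CF_t = 3.400000, DF = 0.910276, PV = 3.094939
  t = 5.0000: CF_t = 3.400000, DF = 0.900818, PV = 3.062780
  t = 5.5000: CF_t = 3.400000, DF = 0.891457, PV = 3.030955
  t = 6.0000: CF_t = 3.400000, DF = 0.882194, PV = 2.999460
  t = 6.5000: CF_t = 3.400000, DF = 0.873027, PV = 2.968293
  t = 7.0000: CF_t = 103.400000, DF = 0.863956, PV = 89.333035
Price P = sum_t PV_t = 130.447976


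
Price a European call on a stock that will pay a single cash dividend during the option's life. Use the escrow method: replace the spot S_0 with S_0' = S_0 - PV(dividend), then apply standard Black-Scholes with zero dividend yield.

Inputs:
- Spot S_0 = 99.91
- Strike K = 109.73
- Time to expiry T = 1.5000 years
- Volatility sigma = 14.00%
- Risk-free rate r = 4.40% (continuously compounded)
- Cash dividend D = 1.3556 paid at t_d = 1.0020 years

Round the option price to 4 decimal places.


PV(D) = D * exp(-r * t_d) = 1.3556 * 0.95686975 = 1.29713263
S_0' = S_0 - PV(D) = 99.9100 - 1.29713263 = 98.61286737
d1 = (ln(S_0'/K) + (r + sigma^2/2)*T) / (sigma*sqrt(T)) = -0.15234105
d2 = d1 - sigma*sqrt(T) = -0.32380533
exp(-rT) = 0.93613086
N(d1) = 0.43945897; N(d2) = 0.37304271
C = S_0' * N(d1) - K * exp(-rT) * N(d2) = 98.61286737 * 0.43945897 - 109.7300 * 0.93613086 * 0.37304271 = 5.0168

Answer: Price = 5.0168


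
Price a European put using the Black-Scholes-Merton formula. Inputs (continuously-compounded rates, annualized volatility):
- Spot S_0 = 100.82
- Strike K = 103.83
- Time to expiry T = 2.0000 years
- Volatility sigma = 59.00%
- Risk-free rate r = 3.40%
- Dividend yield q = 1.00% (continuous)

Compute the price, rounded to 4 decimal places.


d1 = (ln(S/K) + (r - q + 0.5*sigma^2) * T) / (sigma * sqrt(T)) = 0.43946303
d2 = d1 - sigma * sqrt(T) = -0.39492297
exp(-rT) = 0.93426047; exp(-qT) = 0.98019867
P = K * exp(-rT) * N(-d2) - S_0 * exp(-qT) * N(-d1)
N(-d1) = 0.33016303; N(-d2) = 0.65355013
P = 103.8300 * 0.93426047 * 0.65355013 - 100.8200 * 0.98019867 * 0.33016303 = 30.7692

Answer: Price = 30.7692


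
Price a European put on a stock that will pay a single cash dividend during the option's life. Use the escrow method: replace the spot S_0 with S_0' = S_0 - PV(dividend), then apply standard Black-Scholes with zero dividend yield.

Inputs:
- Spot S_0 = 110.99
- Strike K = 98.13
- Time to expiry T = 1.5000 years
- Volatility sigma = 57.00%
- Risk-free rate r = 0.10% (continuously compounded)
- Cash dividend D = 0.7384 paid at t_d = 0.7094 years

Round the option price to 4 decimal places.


Answer: Price = 22.6724

Derivation:
PV(D) = D * exp(-r * t_d) = 0.7384 * 0.99929085 = 0.73787636
S_0' = S_0 - PV(D) = 110.9900 - 0.73787636 = 110.25212364
d1 = (ln(S_0'/K) + (r + sigma^2/2)*T) / (sigma*sqrt(T)) = 0.51804795
d2 = d1 - sigma*sqrt(T) = -0.18005663
exp(-rT) = 0.99850112
N(-d1) = 0.30221241; N(-d2) = 0.57144594
P = K * exp(-rT) * N(-d2) - S_0' * N(-d1) = 98.1300 * 0.99850112 * 0.57144594 - 110.25212364 * 0.30221241 = 22.6724


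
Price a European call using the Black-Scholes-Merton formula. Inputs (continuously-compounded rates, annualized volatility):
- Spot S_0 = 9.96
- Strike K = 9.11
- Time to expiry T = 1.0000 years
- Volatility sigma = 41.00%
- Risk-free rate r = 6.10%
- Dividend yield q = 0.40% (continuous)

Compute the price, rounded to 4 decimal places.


d1 = (ln(S/K) + (r - q + 0.5*sigma^2) * T) / (sigma * sqrt(T)) = 0.56159600
d2 = d1 - sigma * sqrt(T) = 0.15159600
exp(-rT) = 0.94082324; exp(-qT) = 0.99600799
C = S_0 * exp(-qT) * N(d1) - K * exp(-rT) * N(d2)
N(d1) = 0.71280435; N(d2) = 0.56024721
C = 9.9600 * 0.99600799 * 0.71280435 - 9.1100 * 0.94082324 * 0.56024721 = 2.2694

Answer: Price = 2.2694


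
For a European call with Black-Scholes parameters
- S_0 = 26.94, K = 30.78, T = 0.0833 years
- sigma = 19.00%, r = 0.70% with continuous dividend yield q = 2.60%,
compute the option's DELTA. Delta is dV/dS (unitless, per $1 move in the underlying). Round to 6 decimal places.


Answer: Delta = 0.007504

Derivation:
d1 = -2.4314122086; d2 = -2.4862495134
phi(d1) = 0.0207580491; exp(-qT) = 0.9978365437; exp(-rT) = 0.9994170700
N(d1) = 0.0075200463
Delta = exp(-qT) * N(d1) = 0.9978365437 * 0.0075200463 = 0.007504


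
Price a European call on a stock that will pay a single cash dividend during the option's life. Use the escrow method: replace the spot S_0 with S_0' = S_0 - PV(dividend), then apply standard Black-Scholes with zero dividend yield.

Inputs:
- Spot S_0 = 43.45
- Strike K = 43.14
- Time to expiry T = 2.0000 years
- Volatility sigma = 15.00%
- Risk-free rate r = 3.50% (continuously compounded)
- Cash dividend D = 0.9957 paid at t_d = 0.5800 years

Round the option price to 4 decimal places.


PV(D) = D * exp(-r * t_d) = 0.9957 * 0.97990466 = 0.97569107
S_0' = S_0 - PV(D) = 43.4500 - 0.97569107 = 42.47430893
d1 = (ln(S_0'/K) + (r + sigma^2/2)*T) / (sigma*sqrt(T)) = 0.36273992
d2 = d1 - sigma*sqrt(T) = 0.15060788
exp(-rT) = 0.93239382
N(d1) = 0.64160041; N(d2) = 0.55985748
C = S_0' * N(d1) - K * exp(-rT) * N(d2) = 42.47430893 * 0.64160041 - 43.1400 * 0.93239382 * 0.55985748 = 4.7321

Answer: Price = 4.7321


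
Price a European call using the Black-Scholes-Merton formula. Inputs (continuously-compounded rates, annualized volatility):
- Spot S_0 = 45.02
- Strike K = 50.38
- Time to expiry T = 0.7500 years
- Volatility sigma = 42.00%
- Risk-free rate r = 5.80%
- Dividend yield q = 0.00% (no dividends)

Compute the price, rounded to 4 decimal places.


d1 = (ln(S/K) + (r - q + 0.5*sigma^2) * T) / (sigma * sqrt(T)) = -0.00780092
d2 = d1 - sigma * sqrt(T) = -0.37153159
exp(-rT) = 0.95743255; exp(-qT) = 1.00000000
C = S_0 * exp(-qT) * N(d1) - K * exp(-rT) * N(d2)
N(d1) = 0.49688791; N(d2) = 0.35512081
C = 45.0200 * 1.00000000 * 0.49688791 - 50.3800 * 0.95743255 * 0.35512081 = 5.2405

Answer: Price = 5.2405


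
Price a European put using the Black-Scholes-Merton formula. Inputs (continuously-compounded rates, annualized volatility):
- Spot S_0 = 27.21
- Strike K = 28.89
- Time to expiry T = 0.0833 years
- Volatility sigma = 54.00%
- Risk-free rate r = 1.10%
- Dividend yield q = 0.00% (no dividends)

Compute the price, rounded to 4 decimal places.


Answer: Price = 2.6912

Derivation:
d1 = (ln(S/K) + (r - q + 0.5*sigma^2) * T) / (sigma * sqrt(T)) = -0.30059995
d2 = d1 - sigma * sqrt(T) = -0.45645334
exp(-rT) = 0.99908412; exp(-qT) = 1.00000000
P = K * exp(-rT) * N(-d2) - S_0 * exp(-qT) * N(-d1)
N(-d1) = 0.61814021; N(-d2) = 0.67596799
P = 28.8900 * 0.99908412 * 0.67596799 - 27.2100 * 1.00000000 * 0.61814021 = 2.6912


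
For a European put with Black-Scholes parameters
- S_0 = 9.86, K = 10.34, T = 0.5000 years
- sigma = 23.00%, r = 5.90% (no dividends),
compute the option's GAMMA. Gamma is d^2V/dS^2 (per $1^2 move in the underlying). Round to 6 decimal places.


Answer: Gamma = 0.248674

Derivation:
d1 = -0.0295675192; d2 = -0.1922020789
phi(d1) = 0.3987679332; exp(-qT) = 1.0000000000; exp(-rT) = 0.9709308776
Gamma = exp(-qT) * phi(d1) / (S * sigma * sqrt(T)) = 1.0000000000 * 0.3987679332 / (9.8600 * 0.2300 * 0.7071067812) = 0.248674


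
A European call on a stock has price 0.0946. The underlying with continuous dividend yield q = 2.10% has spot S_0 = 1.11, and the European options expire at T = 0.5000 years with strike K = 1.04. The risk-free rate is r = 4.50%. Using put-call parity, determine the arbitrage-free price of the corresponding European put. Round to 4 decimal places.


Put-call parity: C - P = S_0 * exp(-qT) - K * exp(-rT).
S_0 * exp(-qT) = 1.1100 * 0.98955493 = 1.09840598
K * exp(-rT) = 1.0400 * 0.97775124 = 1.01686129
P = C - S*exp(-qT) + K*exp(-rT)
P = 0.0946 - 1.09840598 + 1.01686129 = 0.0131

Answer: Put price = 0.0131


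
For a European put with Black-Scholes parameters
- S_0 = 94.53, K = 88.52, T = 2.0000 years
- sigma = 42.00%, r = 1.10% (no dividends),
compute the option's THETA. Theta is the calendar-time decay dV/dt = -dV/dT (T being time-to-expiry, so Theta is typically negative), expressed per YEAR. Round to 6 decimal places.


Answer: Theta = -4.540103

Derivation:
d1 = 0.4446165031; d2 = -0.1493531931
phi(d1) = 0.3613961873; exp(-qT) = 1.0000000000; exp(-rT) = 0.9782402351
Theta = -S*exp(-qT)*phi(d1)*sigma/(2*sqrt(T)) + r*K*exp(-rT)*N(-d2) - q*S*exp(-qT)*N(-d1)
N(-d1) = 0.3282984596; N(-d2) = 0.5593625281; sqrt(T) = 1.4142135624
Term 1 = -94.5300 * 1.0000000000 * 0.3613961873 * 0.4200 / (2 * 1.4142135624) = -5.0729142498
Term 2 = 0.0110 * 88.5200 * 0.9782402351 * 0.5593625281 = 0.5328107533
Term 3 = 0 (no dividend yield, q = 0)
Theta = -5.0729142498 + (0.5328107533) + (0.0000000000) = -4.540103


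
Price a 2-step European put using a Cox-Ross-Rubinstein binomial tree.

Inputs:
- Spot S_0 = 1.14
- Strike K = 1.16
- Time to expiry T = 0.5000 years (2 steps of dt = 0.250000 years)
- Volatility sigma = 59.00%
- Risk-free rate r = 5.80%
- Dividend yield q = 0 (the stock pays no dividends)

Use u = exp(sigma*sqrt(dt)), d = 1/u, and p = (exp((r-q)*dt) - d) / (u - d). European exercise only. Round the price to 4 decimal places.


Answer: Price = V(0,0) = 0.1641

Derivation:
dt = T/N = 0.250000
u = exp(sigma*sqrt(dt)) = 1.343126; d = 1/u = 0.744532
p = (exp((r-q)*dt) - d) / (u - d) = 0.451180
Discount per step: exp(-r*dt) = 0.985605
Stock lattice S(k, i) with i counting down-moves:
  k=0: S(0,0) = 1.1400
  k=1: S(1,0) = 1.5312; S(1,1) = 0.8488
  k=2: S(2,0) = 2.0565; S(2,1) = 1.1400; S(2,2) = 0.6319
Terminal payoffs V(N, i) = max(K - S_T, 0):
  V(2,0) = 0.000000; V(2,1) = 0.020000; V(2,2) = 0.528067
Backward induction: V(k, i) = exp(-r*dt) * [p * V(k+1, i) + (1-p) * V(k+1, i+1)].
  V(1,0) = exp(-r*dt) * [p*0.000000 + (1-p)*0.020000] = 0.010818
  V(1,1) = exp(-r*dt) * [p*0.020000 + (1-p)*0.528067] = 0.294535
  V(0,0) = exp(-r*dt) * [p*0.010818 + (1-p)*0.294535] = 0.164131


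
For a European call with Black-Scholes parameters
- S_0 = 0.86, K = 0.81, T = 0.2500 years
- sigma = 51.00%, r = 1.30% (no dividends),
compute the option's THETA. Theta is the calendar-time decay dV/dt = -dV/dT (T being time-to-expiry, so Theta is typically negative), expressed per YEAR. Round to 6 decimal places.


Answer: Theta = -0.168837

Derivation:
d1 = 0.3751397709; d2 = 0.1201397709
phi(d1) = 0.3718356003; exp(-qT) = 1.0000000000; exp(-rT) = 0.9967552755
Theta = -S*exp(-qT)*phi(d1)*sigma/(2*sqrt(T)) - r*K*exp(-rT)*N(d2) + q*S*exp(-qT)*N(d1)
N(d1) = 0.6462217398; N(d2) = 0.5478137860; sqrt(T) = 0.5000000000
Term 1 = -0.8600 * 1.0000000000 * 0.3718356003 * 0.5100 / (2 * 0.5000000000) = -0.1630870943
Term 2 = -0.0130 * 0.8100 * 0.9967552755 * 0.5478137860 = -0.0057497620
Term 3 = 0 (no dividend yield, q = 0)
Theta = -0.1630870943 + (-0.0057497620) + (0.0000000000) = -0.168837


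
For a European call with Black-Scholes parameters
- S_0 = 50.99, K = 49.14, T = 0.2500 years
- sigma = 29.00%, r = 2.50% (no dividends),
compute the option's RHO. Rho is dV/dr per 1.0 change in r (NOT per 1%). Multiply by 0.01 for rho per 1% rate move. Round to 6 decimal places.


d1 = 0.3704735722; d2 = 0.2254735722
phi(d1) = 0.3724830047; exp(-qT) = 1.0000000000; exp(-rT) = 0.9937694906
N(d2) = 0.5891945588
Rho = K*T*exp(-rT)*N(d2) = 49.1400 * 0.2500 * 0.9937694906 * 0.5891945588 = 7.193157

Answer: Rho = 7.193157


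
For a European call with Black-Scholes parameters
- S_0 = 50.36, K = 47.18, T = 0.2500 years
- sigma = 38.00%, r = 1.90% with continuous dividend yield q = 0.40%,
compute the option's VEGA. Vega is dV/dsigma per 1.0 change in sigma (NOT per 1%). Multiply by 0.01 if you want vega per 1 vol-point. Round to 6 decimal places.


d1 = 0.4580375537; d2 = 0.2680375537
phi(d1) = 0.3592137250; exp(-qT) = 0.9990004998; exp(-rT) = 0.9952612634
Vega = S * exp(-qT) * phi(d1) * sqrt(T) = 50.3600 * 0.9990004998 * 0.3592137250 * 0.5000000000 = 9.035961

Answer: Vega = 9.035961


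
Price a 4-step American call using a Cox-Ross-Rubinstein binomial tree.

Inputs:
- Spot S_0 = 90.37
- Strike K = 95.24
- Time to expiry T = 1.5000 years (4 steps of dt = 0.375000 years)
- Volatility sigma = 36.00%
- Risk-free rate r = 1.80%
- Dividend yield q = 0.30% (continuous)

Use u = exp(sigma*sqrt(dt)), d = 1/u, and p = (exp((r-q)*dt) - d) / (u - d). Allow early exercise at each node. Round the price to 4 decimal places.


Answer: Price = V(0,0) = 14.4161

Derivation:
dt = T/N = 0.375000
u = exp(sigma*sqrt(dt)) = 1.246643; d = 1/u = 0.802154
p = (exp((r-q)*dt) - d) / (u - d) = 0.457799
Discount per step: exp(-r*dt) = 0.993273
Stock lattice S(k, i) with i counting down-moves:
  k=0: S(0,0) = 90.3700
  k=1: S(1,0) = 112.6591; S(1,1) = 72.4907
  k=2: S(2,0) = 140.4456; S(2,1) = 90.3700; S(2,2) = 58.1487
  k=3: S(3,0) = 175.0855; S(3,1) = 112.6591; S(3,2) = 72.4907; S(3,3) = 46.6443
  k=4: S(4,0) = 218.2691; S(4,1) = 140.4456; S(4,2) = 90.3700; S(4,3) = 58.1487; S(4,4) = 37.4159
Terminal payoffs V(N, i) = max(S_T - K, 0):
  V(4,0) = 123.029090; V(4,1) = 45.205640; V(4,2) = 0.000000; V(4,3) = 0.000000; V(4,4) = 0.000000
Backward induction: V(k, i) = exp(-r*dt) * [p * V(k+1, i) + (1-p) * V(k+1, i+1)]; then take max(V_cont, immediate exercise) for American.
  V(3,0) = exp(-r*dt) * [p*123.029090 + (1-p)*45.205640] = 80.289372; exercise = 79.845528; V(3,0) = max -> 80.289372
  V(3,1) = exp(-r*dt) * [p*45.205640 + (1-p)*0.000000] = 20.555887; exercise = 17.419098; V(3,1) = max -> 20.555887
  V(3,2) = exp(-r*dt) * [p*0.000000 + (1-p)*0.000000] = 0.000000; exercise = 0.000000; V(3,2) = max -> 0.000000
  V(3,3) = exp(-r*dt) * [p*0.000000 + (1-p)*0.000000] = 0.000000; exercise = 0.000000; V(3,3) = max -> 0.000000
  V(2,0) = exp(-r*dt) * [p*80.289372 + (1-p)*20.555887] = 47.579585; exercise = 45.205640; V(2,0) = max -> 47.579585
  V(2,1) = exp(-r*dt) * [p*20.555887 + (1-p)*0.000000] = 9.347164; exercise = 0.000000; V(2,1) = max -> 9.347164
  V(2,2) = exp(-r*dt) * [p*0.000000 + (1-p)*0.000000] = 0.000000; exercise = 0.000000; V(2,2) = max -> 0.000000
  V(1,0) = exp(-r*dt) * [p*47.579585 + (1-p)*9.347164] = 26.669312; exercise = 17.419098; V(1,0) = max -> 26.669312
  V(1,1) = exp(-r*dt) * [p*9.347164 + (1-p)*0.000000] = 4.250338; exercise = 0.000000; V(1,1) = max -> 4.250338
  V(0,0) = exp(-r*dt) * [p*26.669312 + (1-p)*4.250338] = 14.416090; exercise = 0.000000; V(0,0) = max -> 14.416090


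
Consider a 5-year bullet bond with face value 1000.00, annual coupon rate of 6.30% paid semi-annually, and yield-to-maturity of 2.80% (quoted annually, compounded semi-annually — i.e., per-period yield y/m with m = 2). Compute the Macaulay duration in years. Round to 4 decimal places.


Coupon per period c = face * coupon_rate / m = 31.500000
Periods per year m = 2; per-period yield y/m = 0.014000
Number of cashflows N = 10
Cashflows (t years, CF_t, discount factor 1/(1+y/m)^(m*t), PV):
  t = 0.5000: CF_t = 31.500000, DF = 0.986193, PV = 31.065089
  t = 1.0000: CF_t = 31.500000, DF = 0.972577, PV = 30.636182
  t = 1.5000: CF_t = 31.500000, DF = 0.959149, PV = 30.213197
  t = 2.0000: CF_t = 31.500000, DF = 0.945906, PV = 29.796053
  t = 2.5000: CF_t = 31.500000, DF = 0.932847, PV = 29.384667
  t = 3.0000: CF_t = 31.500000, DF = 0.919967, PV = 28.978962
  t = 3.5000: CF_t = 31.500000, DF = 0.907265, PV = 28.578858
  t = 4.0000: CF_t = 31.500000, DF = 0.894739, PV = 28.184278
  t = 4.5000: CF_t = 31.500000, DF = 0.882386, PV = 27.795146
  t = 5.0000: CF_t = 1031.500000, DF = 0.870203, PV = 897.614134
Price P = sum_t PV_t = 1162.246566
Macaulay numerator sum_t t * PV_t:
  t * PV_t at t = 0.5000: 15.532544
  t * PV_t at t = 1.0000: 30.636182
  t * PV_t at t = 1.5000: 45.319796
  t * PV_t at t = 2.0000: 59.592105
  t * PV_t at t = 2.5000: 73.461668
  t * PV_t at t = 3.0000: 86.936886
  t * PV_t at t = 3.5000: 100.026003
  t * PV_t at t = 4.0000: 112.737112
  t * PV_t at t = 4.5000: 125.078157
  t * PV_t at t = 5.0000: 4488.070669
Macaulay duration D = (sum_t t * PV_t) / P = 5137.391122 / 1162.246566 = 4.420225

Answer: Macaulay duration = 4.4202 years


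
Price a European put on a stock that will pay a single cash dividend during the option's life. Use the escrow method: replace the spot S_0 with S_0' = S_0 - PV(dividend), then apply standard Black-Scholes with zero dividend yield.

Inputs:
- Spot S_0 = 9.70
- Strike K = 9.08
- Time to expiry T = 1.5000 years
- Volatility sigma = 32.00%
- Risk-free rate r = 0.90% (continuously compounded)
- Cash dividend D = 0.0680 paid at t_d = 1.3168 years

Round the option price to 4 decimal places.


Answer: Price = 1.1312

Derivation:
PV(D) = D * exp(-r * t_d) = 0.0680 * 0.98821875 = 0.06719887
S_0' = S_0 - PV(D) = 9.7000 - 0.06719887 = 9.63280113
d1 = (ln(S_0'/K) + (r + sigma^2/2)*T) / (sigma*sqrt(T)) = 0.38120150
d2 = d1 - sigma*sqrt(T) = -0.01071686
exp(-rT) = 0.98659072
N(-d1) = 0.35152687; N(-d2) = 0.50427533
P = K * exp(-rT) * N(-d2) - S_0' * N(-d1) = 9.0800 * 0.98659072 * 0.50427533 - 9.63280113 * 0.35152687 = 1.1312


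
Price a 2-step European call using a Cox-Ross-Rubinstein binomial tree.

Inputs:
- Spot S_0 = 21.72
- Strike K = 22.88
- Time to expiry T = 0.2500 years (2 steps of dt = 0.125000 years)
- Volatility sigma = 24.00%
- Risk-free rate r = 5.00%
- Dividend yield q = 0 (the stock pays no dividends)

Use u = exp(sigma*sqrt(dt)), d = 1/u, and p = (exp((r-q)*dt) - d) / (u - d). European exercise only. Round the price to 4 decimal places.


dt = T/N = 0.125000
u = exp(sigma*sqrt(dt)) = 1.088557; d = 1/u = 0.918647
p = (exp((r-q)*dt) - d) / (u - d) = 0.515699
Discount per step: exp(-r*dt) = 0.993769
Stock lattice S(k, i) with i counting down-moves:
  k=0: S(0,0) = 21.7200
  k=1: S(1,0) = 23.6435; S(1,1) = 19.9530
  k=2: S(2,0) = 25.7372; S(2,1) = 21.7200; S(2,2) = 18.3298
Terminal payoffs V(N, i) = max(S_T - K, 0):
  V(2,0) = 2.857244; V(2,1) = 0.000000; V(2,2) = 0.000000
Backward induction: V(k, i) = exp(-r*dt) * [p * V(k+1, i) + (1-p) * V(k+1, i+1)].
  V(1,0) = exp(-r*dt) * [p*2.857244 + (1-p)*0.000000] = 1.464297
  V(1,1) = exp(-r*dt) * [p*0.000000 + (1-p)*0.000000] = 0.000000
  V(0,0) = exp(-r*dt) * [p*1.464297 + (1-p)*0.000000] = 0.750432

Answer: Price = V(0,0) = 0.7504


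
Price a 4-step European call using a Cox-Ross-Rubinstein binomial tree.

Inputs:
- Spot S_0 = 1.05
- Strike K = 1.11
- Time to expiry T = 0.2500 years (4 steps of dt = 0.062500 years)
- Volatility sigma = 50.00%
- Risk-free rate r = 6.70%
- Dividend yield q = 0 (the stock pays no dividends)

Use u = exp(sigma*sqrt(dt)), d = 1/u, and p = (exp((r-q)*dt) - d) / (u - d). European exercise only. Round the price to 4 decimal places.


Answer: Price = V(0,0) = 0.0891

Derivation:
dt = T/N = 0.062500
u = exp(sigma*sqrt(dt)) = 1.133148; d = 1/u = 0.882497
p = (exp((r-q)*dt) - d) / (u - d) = 0.485532
Discount per step: exp(-r*dt) = 0.995821
Stock lattice S(k, i) with i counting down-moves:
  k=0: S(0,0) = 1.0500
  k=1: S(1,0) = 1.1898; S(1,1) = 0.9266
  k=2: S(2,0) = 1.3482; S(2,1) = 1.0500; S(2,2) = 0.8177
  k=3: S(3,0) = 1.5277; S(3,1) = 1.1898; S(3,2) = 0.9266; S(3,3) = 0.7217
  k=4: S(4,0) = 1.7312; S(4,1) = 1.3482; S(4,2) = 1.0500; S(4,3) = 0.8177; S(4,4) = 0.6369
Terminal payoffs V(N, i) = max(S_T - K, 0):
  V(4,0) = 0.621157; V(4,1) = 0.238227; V(4,2) = 0.000000; V(4,3) = 0.000000; V(4,4) = 0.000000
Backward induction: V(k, i) = exp(-r*dt) * [p * V(k+1, i) + (1-p) * V(k+1, i+1)].
  V(3,0) = exp(-r*dt) * [p*0.621157 + (1-p)*0.238227] = 0.422379
  V(3,1) = exp(-r*dt) * [p*0.238227 + (1-p)*0.000000] = 0.115183
  V(3,2) = exp(-r*dt) * [p*0.000000 + (1-p)*0.000000] = 0.000000
  V(3,3) = exp(-r*dt) * [p*0.000000 + (1-p)*0.000000] = 0.000000
  V(2,0) = exp(-r*dt) * [p*0.422379 + (1-p)*0.115183] = 0.263232
  V(2,1) = exp(-r*dt) * [p*0.115183 + (1-p)*0.000000] = 0.055692
  V(2,2) = exp(-r*dt) * [p*0.000000 + (1-p)*0.000000] = 0.000000
  V(1,0) = exp(-r*dt) * [p*0.263232 + (1-p)*0.055692] = 0.155805
  V(1,1) = exp(-r*dt) * [p*0.055692 + (1-p)*0.000000] = 0.026927
  V(0,0) = exp(-r*dt) * [p*0.155805 + (1-p)*0.026927] = 0.089128


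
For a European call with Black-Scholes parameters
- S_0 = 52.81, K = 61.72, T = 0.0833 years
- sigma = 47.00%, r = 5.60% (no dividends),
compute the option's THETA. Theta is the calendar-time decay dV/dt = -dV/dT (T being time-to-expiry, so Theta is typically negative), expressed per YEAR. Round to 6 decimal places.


Answer: Theta = -10.322153

Derivation:
d1 = -1.0471212123; d2 = -1.1827713873
phi(d1) = 0.2305771075; exp(-qT) = 1.0000000000; exp(-rT) = 0.9953460633
Theta = -S*exp(-qT)*phi(d1)*sigma/(2*sqrt(T)) - r*K*exp(-rT)*N(d2) + q*S*exp(-qT)*N(d1)
N(d1) = 0.1475218385; N(d2) = 0.1184498816; sqrt(T) = 0.2886173938
Term 1 = -52.8100 * 1.0000000000 * 0.2305771075 * 0.4700 / (2 * 0.2886173938) = -9.9146574930
Term 2 = -0.0560 * 61.7200 * 0.9953460633 * 0.1184498816 = -0.4074953699
Term 3 = 0 (no dividend yield, q = 0)
Theta = -9.9146574930 + (-0.4074953699) + (0.0000000000) = -10.322153


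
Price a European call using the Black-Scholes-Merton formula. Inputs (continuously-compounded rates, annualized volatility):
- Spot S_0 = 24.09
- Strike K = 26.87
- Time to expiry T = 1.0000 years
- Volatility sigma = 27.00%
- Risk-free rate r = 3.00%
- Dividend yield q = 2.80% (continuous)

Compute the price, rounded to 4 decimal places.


d1 = (ln(S/K) + (r - q + 0.5*sigma^2) * T) / (sigma * sqrt(T)) = -0.26208743
d2 = d1 - sigma * sqrt(T) = -0.53208743
exp(-rT) = 0.97044553; exp(-qT) = 0.97238837
C = S_0 * exp(-qT) * N(d1) - K * exp(-rT) * N(d2)
N(d1) = 0.39662702; N(d2) = 0.29733272
C = 24.0900 * 0.97238837 * 0.39662702 - 26.8700 * 0.97044553 * 0.29733272 = 1.5377

Answer: Price = 1.5377


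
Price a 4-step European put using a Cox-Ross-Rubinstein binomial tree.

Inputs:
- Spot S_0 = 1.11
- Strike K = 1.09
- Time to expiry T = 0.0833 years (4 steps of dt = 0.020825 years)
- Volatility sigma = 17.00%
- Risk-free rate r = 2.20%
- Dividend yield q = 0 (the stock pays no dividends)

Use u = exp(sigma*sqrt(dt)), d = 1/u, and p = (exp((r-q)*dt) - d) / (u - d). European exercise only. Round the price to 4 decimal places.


Answer: Price = V(0,0) = 0.0133

Derivation:
dt = T/N = 0.020825
u = exp(sigma*sqrt(dt)) = 1.024836; d = 1/u = 0.975766
p = (exp((r-q)*dt) - d) / (u - d) = 0.503206
Discount per step: exp(-r*dt) = 0.999542
Stock lattice S(k, i) with i counting down-moves:
  k=0: S(0,0) = 1.1100
  k=1: S(1,0) = 1.1376; S(1,1) = 1.0831
  k=2: S(2,0) = 1.1658; S(2,1) = 1.1100; S(2,2) = 1.0569
  k=3: S(3,0) = 1.1948; S(3,1) = 1.1376; S(3,2) = 1.0831; S(3,3) = 1.0312
  k=4: S(4,0) = 1.2244; S(4,1) = 1.1658; S(4,2) = 1.1100; S(4,3) = 1.0569; S(4,4) = 1.0062
Terminal payoffs V(N, i) = max(K - S_T, 0):
  V(4,0) = 0.000000; V(4,1) = 0.000000; V(4,2) = 0.000000; V(4,3) = 0.033148; V(4,4) = 0.083750
Backward induction: V(k, i) = exp(-r*dt) * [p * V(k+1, i) + (1-p) * V(k+1, i+1)].
  V(3,0) = exp(-r*dt) * [p*0.000000 + (1-p)*0.000000] = 0.000000
  V(3,1) = exp(-r*dt) * [p*0.000000 + (1-p)*0.000000] = 0.000000
  V(3,2) = exp(-r*dt) * [p*0.000000 + (1-p)*0.033148] = 0.016460
  V(3,3) = exp(-r*dt) * [p*0.033148 + (1-p)*0.083750] = 0.058260
  V(2,0) = exp(-r*dt) * [p*0.000000 + (1-p)*0.000000] = 0.000000
  V(2,1) = exp(-r*dt) * [p*0.000000 + (1-p)*0.016460] = 0.008173
  V(2,2) = exp(-r*dt) * [p*0.016460 + (1-p)*0.058260] = 0.037209
  V(1,0) = exp(-r*dt) * [p*0.000000 + (1-p)*0.008173] = 0.004059
  V(1,1) = exp(-r*dt) * [p*0.008173 + (1-p)*0.037209] = 0.022588
  V(0,0) = exp(-r*dt) * [p*0.004059 + (1-p)*0.022588] = 0.013258


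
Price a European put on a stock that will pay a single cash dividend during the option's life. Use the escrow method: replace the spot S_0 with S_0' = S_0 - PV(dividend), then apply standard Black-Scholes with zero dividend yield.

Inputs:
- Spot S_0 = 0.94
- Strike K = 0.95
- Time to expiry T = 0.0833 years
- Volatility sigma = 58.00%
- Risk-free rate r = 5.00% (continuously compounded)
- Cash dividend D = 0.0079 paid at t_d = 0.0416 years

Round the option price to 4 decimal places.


PV(D) = D * exp(-r * t_d) = 0.0079 * 0.99792216 = 0.00788359
S_0' = S_0 - PV(D) = 0.9400 - 0.00788359 = 0.93211641
d1 = (ln(S_0'/K) + (r + sigma^2/2)*T) / (sigma*sqrt(T)) = -0.00494754
d2 = d1 - sigma*sqrt(T) = -0.17234563
exp(-rT) = 0.99584366
N(-d1) = 0.50197378; N(-d2) = 0.56841709
P = K * exp(-rT) * N(-d2) - S_0' * N(-d1) = 0.9500 * 0.99584366 * 0.56841709 - 0.93211641 * 0.50197378 = 0.0699

Answer: Price = 0.0699


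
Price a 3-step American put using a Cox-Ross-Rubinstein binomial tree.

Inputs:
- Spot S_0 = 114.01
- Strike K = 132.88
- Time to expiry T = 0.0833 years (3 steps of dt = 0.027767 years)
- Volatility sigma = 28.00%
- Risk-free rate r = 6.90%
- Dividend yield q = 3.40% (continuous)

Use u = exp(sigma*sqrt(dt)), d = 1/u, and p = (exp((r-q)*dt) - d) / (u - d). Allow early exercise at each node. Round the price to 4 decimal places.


dt = T/N = 0.027767
u = exp(sigma*sqrt(dt)) = 1.047763; d = 1/u = 0.954414
p = (exp((r-q)*dt) - d) / (u - d) = 0.498754
Discount per step: exp(-r*dt) = 0.998086
Stock lattice S(k, i) with i counting down-moves:
  k=0: S(0,0) = 114.0100
  k=1: S(1,0) = 119.4554; S(1,1) = 108.8128
  k=2: S(2,0) = 125.1610; S(2,1) = 114.0100; S(2,2) = 103.8525
  k=3: S(3,0) = 131.1390; S(3,1) = 119.4554; S(3,2) = 108.8128; S(3,3) = 99.1183
Terminal payoffs V(N, i) = max(K - S_T, 0):
  V(3,0) = 1.740957; V(3,1) = 13.424550; V(3,2) = 24.067216; V(3,3) = 33.761692
Backward induction: V(k, i) = exp(-r*dt) * [p * V(k+1, i) + (1-p) * V(k+1, i+1)]; then take max(V_cont, immediate exercise) for American.
  V(2,0) = exp(-r*dt) * [p*1.740957 + (1-p)*13.424550] = 7.582773; exercise = 7.719010; V(2,0) = max -> 7.719010
  V(2,1) = exp(-r*dt) * [p*13.424550 + (1-p)*24.067216] = 18.723241; exercise = 18.870000; V(2,1) = max -> 18.870000
  V(2,2) = exp(-r*dt) * [p*24.067216 + (1-p)*33.761692] = 28.871169; exercise = 29.027513; V(2,2) = max -> 29.027513
  V(1,0) = exp(-r*dt) * [p*7.719010 + (1-p)*18.870000] = 13.282930; exercise = 13.424550; V(1,0) = max -> 13.424550
  V(1,1) = exp(-r*dt) * [p*18.870000 + (1-p)*29.027513] = 23.915553; exercise = 24.067216; V(1,1) = max -> 24.067216
  V(0,0) = exp(-r*dt) * [p*13.424550 + (1-p)*24.067216] = 18.723241; exercise = 18.870000; V(0,0) = max -> 18.870000

Answer: Price = V(0,0) = 18.8700


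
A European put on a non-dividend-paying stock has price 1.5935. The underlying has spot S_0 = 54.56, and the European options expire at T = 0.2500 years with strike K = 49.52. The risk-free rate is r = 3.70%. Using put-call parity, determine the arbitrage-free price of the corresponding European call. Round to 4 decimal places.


Answer: Call price = 7.0894

Derivation:
Put-call parity: C - P = S_0 * exp(-qT) - K * exp(-rT).
S_0 * exp(-qT) = 54.5600 * 1.00000000 = 54.56000000
K * exp(-rT) = 49.5200 * 0.99079265 = 49.06405201
C = P + S*exp(-qT) - K*exp(-rT)
C = 1.5935 + 54.56000000 - 49.06405201 = 7.0894


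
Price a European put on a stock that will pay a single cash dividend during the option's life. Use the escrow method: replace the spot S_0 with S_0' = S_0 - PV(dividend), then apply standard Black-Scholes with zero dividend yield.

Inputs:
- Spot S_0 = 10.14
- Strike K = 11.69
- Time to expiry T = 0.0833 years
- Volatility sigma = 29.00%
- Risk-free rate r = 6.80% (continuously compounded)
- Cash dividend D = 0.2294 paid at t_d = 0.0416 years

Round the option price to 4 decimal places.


Answer: Price = 1.7225

Derivation:
PV(D) = D * exp(-r * t_d) = 0.2294 * 0.99717520 = 0.22875199
S_0' = S_0 - PV(D) = 10.1400 - 0.22875199 = 9.91124801
d1 = (ln(S_0'/K) + (r + sigma^2/2)*T) / (sigma*sqrt(T)) = -1.86258203
d2 = d1 - sigma*sqrt(T) = -1.94628107
exp(-rT) = 0.99435161
N(-d1) = 0.96873945; N(-d2) = 0.97418951
P = K * exp(-rT) * N(-d2) - S_0' * N(-d1) = 11.6900 * 0.99435161 * 0.97418951 - 9.91124801 * 0.96873945 = 1.7225


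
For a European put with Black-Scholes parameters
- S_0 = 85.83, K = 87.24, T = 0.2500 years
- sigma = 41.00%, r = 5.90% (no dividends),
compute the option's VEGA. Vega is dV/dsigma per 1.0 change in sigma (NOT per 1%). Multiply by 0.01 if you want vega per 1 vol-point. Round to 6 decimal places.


Answer: Vega = 17.043579

Derivation:
d1 = 0.0949666068; d2 = -0.1100333932
phi(d1) = 0.3971473687; exp(-qT) = 1.0000000000; exp(-rT) = 0.9853582484
Vega = S * exp(-qT) * phi(d1) * sqrt(T) = 85.8300 * 1.0000000000 * 0.3971473687 * 0.5000000000 = 17.043579


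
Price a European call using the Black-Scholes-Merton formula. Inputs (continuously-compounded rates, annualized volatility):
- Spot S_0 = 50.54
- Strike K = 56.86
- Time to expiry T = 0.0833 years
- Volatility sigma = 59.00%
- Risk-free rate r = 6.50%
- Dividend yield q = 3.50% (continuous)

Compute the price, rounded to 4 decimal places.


d1 = (ln(S/K) + (r - q + 0.5*sigma^2) * T) / (sigma * sqrt(T)) = -0.59212541
d2 = d1 - sigma * sqrt(T) = -0.76240968
exp(-rT) = 0.99460013; exp(-qT) = 0.99708875
C = S_0 * exp(-qT) * N(d1) - K * exp(-rT) * N(d2)
N(d1) = 0.27688331; N(d2) = 0.22290777
C = 50.5400 * 0.99708875 * 0.27688331 - 56.8600 * 0.99460013 * 0.22290777 = 1.3468

Answer: Price = 1.3468


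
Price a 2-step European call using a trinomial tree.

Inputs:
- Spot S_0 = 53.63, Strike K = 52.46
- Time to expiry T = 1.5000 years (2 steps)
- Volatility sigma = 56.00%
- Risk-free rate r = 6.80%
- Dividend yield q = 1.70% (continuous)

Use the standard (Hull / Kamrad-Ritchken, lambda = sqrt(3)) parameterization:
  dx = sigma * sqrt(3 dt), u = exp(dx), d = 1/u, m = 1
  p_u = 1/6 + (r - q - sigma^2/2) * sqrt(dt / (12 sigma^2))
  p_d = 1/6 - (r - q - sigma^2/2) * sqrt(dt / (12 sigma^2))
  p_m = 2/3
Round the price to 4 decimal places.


Answer: Price = V(0,0) = 13.8748

Derivation:
dt = T/N = 0.750000; dx = sigma*sqrt(3*dt) = 0.840000
u = exp(dx) = 2.316367; d = 1/u = 0.431711
p_u = 0.119435, p_m = 0.666667, p_d = 0.213899
Discount per step: exp(-r*dt) = 0.950279
Stock lattice S(k, j) with j the centered position index:
  k=0: S(0,+0) = 53.6300
  k=1: S(1,-1) = 23.1526; S(1,+0) = 53.6300; S(1,+1) = 124.2268
  k=2: S(2,-2) = 9.9952; S(2,-1) = 23.1526; S(2,+0) = 53.6300; S(2,+1) = 124.2268; S(2,+2) = 287.7548
Terminal payoffs V(N, j) = max(S_T - K, 0):
  V(2,-2) = 0.000000; V(2,-1) = 0.000000; V(2,+0) = 1.170000; V(2,+1) = 71.766761; V(2,+2) = 235.294767
Backward induction: V(k, j) = exp(-r*dt) * [p_u * V(k+1, j+1) + p_m * V(k+1, j) + p_d * V(k+1, j-1)]
  V(1,-1) = exp(-r*dt) * [p_u*1.170000 + p_m*0.000000 + p_d*0.000000] = 0.132790
  V(1,+0) = exp(-r*dt) * [p_u*71.766761 + p_m*1.170000 + p_d*0.000000] = 8.886463
  V(1,+1) = exp(-r*dt) * [p_u*235.294767 + p_m*71.766761 + p_d*1.170000] = 72.408467
  V(0,+0) = exp(-r*dt) * [p_u*72.408467 + p_m*8.886463 + p_d*0.132790] = 13.874813


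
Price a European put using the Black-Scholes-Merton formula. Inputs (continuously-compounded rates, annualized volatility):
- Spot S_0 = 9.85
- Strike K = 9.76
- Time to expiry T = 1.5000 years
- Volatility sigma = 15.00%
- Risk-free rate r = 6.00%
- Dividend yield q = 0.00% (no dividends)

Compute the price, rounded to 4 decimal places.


Answer: Price = 0.3192

Derivation:
d1 = (ln(S/K) + (r - q + 0.5*sigma^2) * T) / (sigma * sqrt(T)) = 0.63171826
d2 = d1 - sigma * sqrt(T) = 0.44800653
exp(-rT) = 0.91393119; exp(-qT) = 1.00000000
P = K * exp(-rT) * N(-d2) - S_0 * exp(-qT) * N(-d1)
N(-d1) = 0.26378550; N(-d2) = 0.32707424
P = 9.7600 * 0.91393119 * 0.32707424 - 9.8500 * 1.00000000 * 0.26378550 = 0.3192


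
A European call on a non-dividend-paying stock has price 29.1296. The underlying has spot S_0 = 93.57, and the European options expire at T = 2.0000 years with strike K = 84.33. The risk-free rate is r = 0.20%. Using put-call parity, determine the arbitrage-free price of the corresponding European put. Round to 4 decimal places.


Put-call parity: C - P = S_0 * exp(-qT) - K * exp(-rT).
S_0 * exp(-qT) = 93.5700 * 1.00000000 = 93.57000000
K * exp(-rT) = 84.3300 * 0.99600799 = 83.99335374
P = C - S*exp(-qT) + K*exp(-rT)
P = 29.1296 - 93.57000000 + 83.99335374 = 19.5530

Answer: Put price = 19.5530


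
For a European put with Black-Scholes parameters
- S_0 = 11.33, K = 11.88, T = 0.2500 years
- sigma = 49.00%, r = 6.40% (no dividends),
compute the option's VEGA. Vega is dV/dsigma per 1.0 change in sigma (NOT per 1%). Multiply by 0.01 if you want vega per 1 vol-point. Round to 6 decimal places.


d1 = -0.0056724037; d2 = -0.2506724037
phi(d1) = 0.3989358622; exp(-qT) = 1.0000000000; exp(-rT) = 0.9841273201
Vega = S * exp(-qT) * phi(d1) * sqrt(T) = 11.3300 * 1.0000000000 * 0.3989358622 * 0.5000000000 = 2.259972

Answer: Vega = 2.259972


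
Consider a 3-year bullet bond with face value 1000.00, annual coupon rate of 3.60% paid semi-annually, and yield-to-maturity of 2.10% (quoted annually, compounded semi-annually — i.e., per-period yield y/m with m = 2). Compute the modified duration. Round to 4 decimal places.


Coupon per period c = face * coupon_rate / m = 18.000000
Periods per year m = 2; per-period yield y/m = 0.010500
Number of cashflows N = 6
Cashflows (t years, CF_t, discount factor 1/(1+y/m)^(m*t), PV):
  t = 0.5000: CF_t = 18.000000, DF = 0.989609, PV = 17.812964
  t = 1.0000: CF_t = 18.000000, DF = 0.979326, PV = 17.627871
  t = 1.5000: CF_t = 18.000000, DF = 0.969150, PV = 17.444702
  t = 2.0000: CF_t = 18.000000, DF = 0.959080, PV = 17.263436
  t = 2.5000: CF_t = 18.000000, DF = 0.949114, PV = 17.084053
  t = 3.0000: CF_t = 1018.000000, DF = 0.939252, PV = 956.158458
Price P = sum_t PV_t = 1043.391484
First compute Macaulay numerator sum_t t * PV_t:
  t * PV_t at t = 0.5000: 8.906482
  t * PV_t at t = 1.0000: 17.627871
  t * PV_t at t = 1.5000: 26.167053
  t * PV_t at t = 2.0000: 34.526872
  t * PV_t at t = 2.5000: 42.710133
  t * PV_t at t = 3.0000: 2868.475373
Macaulay duration D = 2998.413783 / 1043.391484 = 2.873719
Modified duration = D / (1 + y/m) = 2.873719 / (1 + 0.010500) = 2.843858

Answer: Modified duration = 2.8439
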